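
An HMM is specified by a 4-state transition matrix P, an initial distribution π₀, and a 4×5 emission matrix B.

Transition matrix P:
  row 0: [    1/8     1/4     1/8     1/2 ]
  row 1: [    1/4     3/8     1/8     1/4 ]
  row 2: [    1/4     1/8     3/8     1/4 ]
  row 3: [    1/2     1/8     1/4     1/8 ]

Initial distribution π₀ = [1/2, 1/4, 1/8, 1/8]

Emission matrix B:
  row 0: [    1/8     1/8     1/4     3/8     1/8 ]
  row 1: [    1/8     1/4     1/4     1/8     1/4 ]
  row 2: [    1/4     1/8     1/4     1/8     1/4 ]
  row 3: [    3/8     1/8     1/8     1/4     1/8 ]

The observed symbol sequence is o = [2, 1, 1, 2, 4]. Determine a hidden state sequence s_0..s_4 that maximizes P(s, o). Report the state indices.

path = [0, 1, 1, 1, 1]

t=0: δ = [1.250e-01, 6.250e-02, 3.125e-02, 1.562e-02]  (obs o_0=2)
t=1: δ = [1.953e-03, 7.812e-03, 1.953e-03, 7.812e-03]  ψ = [0, 0, 0, 0]  (obs o_1=1)
t=2: δ = [4.883e-04, 7.324e-04, 2.441e-04, 2.441e-04]  ψ = [3, 1, 3, 1]  (obs o_2=1)
t=3: δ = [4.578e-05, 6.866e-05, 2.289e-05, 3.052e-05]  ψ = [1, 1, 1, 0]  (obs o_3=2)
t=4: δ = [2.146e-06, 6.437e-06, 2.146e-06, 2.861e-06]  ψ = [1, 1, 1, 0]  (obs o_4=4)
backtrack: best end state = 1; path = [0, 1, 1, 1, 1]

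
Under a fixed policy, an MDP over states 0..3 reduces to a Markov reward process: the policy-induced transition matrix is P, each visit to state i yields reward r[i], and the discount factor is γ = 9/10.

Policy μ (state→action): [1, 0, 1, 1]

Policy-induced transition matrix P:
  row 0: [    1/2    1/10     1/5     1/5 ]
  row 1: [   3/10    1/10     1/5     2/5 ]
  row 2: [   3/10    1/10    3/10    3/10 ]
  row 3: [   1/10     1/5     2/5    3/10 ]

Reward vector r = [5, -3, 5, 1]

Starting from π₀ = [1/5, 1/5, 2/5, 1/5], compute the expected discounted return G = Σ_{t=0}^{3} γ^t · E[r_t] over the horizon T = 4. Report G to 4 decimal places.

t=0: π = [0.2000, 0.2000, 0.4000, 0.2000], E[r] = 2.6000, γ^t·E[r] = 2.600000, running G = 2.600000
t=1: π = [0.3000, 0.1200, 0.2800, 0.3000], E[r] = 2.8400, γ^t·E[r] = 2.556000, running G = 5.156000
t=2: π = [0.3000, 0.1300, 0.2880, 0.2820], E[r] = 2.8320, γ^t·E[r] = 2.293920, running G = 7.449920
t=3: π = [0.3036, 0.1282, 0.2852, 0.2830], E[r] = 2.8424, γ^t·E[r] = 2.072110, running G = 9.522030

G = 9.5220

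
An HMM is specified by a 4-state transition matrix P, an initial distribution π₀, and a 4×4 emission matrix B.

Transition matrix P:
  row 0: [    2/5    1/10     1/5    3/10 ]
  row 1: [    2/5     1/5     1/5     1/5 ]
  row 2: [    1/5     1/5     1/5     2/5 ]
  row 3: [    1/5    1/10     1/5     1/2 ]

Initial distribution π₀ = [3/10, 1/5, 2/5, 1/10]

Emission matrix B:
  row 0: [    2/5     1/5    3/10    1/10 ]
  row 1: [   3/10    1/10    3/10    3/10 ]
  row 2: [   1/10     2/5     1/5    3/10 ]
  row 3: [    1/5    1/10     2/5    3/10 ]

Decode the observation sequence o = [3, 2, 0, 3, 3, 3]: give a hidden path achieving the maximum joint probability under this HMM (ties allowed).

path = [2, 3, 3, 3, 3, 3]

t=0: δ = [3.000e-02, 6.000e-02, 1.200e-01, 3.000e-02]  (obs o_0=3)
t=1: δ = [7.200e-03, 7.200e-03, 4.800e-03, 1.920e-02]  ψ = [1, 2, 2, 2]  (obs o_1=2)
t=2: δ = [1.536e-03, 5.760e-04, 3.840e-04, 1.920e-03]  ψ = [3, 3, 3, 3]  (obs o_2=0)
t=3: δ = [6.144e-05, 5.760e-05, 1.152e-04, 2.880e-04]  ψ = [0, 3, 3, 3]  (obs o_3=3)
t=4: δ = [5.760e-06, 8.640e-06, 1.728e-05, 4.320e-05]  ψ = [3, 3, 3, 3]  (obs o_4=3)
t=5: δ = [8.640e-07, 1.296e-06, 2.592e-06, 6.480e-06]  ψ = [3, 3, 3, 3]  (obs o_5=3)
backtrack: best end state = 3; path = [2, 3, 3, 3, 3, 3]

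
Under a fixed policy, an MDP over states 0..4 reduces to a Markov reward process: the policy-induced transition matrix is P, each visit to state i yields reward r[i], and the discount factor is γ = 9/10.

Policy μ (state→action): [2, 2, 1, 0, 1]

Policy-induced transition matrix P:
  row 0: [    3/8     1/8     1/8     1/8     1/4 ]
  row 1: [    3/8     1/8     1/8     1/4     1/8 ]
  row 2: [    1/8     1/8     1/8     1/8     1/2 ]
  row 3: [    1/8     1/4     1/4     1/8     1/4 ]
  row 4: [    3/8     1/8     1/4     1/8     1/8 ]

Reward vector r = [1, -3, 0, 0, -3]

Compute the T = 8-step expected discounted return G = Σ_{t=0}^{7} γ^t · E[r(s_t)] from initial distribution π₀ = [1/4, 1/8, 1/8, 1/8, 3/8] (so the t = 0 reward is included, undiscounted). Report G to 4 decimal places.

t=0: π = [0.2500, 0.1250, 0.1250, 0.1250, 0.3750], E[r] = -1.2500, γ^t·E[r] = -1.250000, running G = -1.250000
t=1: π = [0.3125, 0.1406, 0.1875, 0.1406, 0.2188], E[r] = -0.7656, γ^t·E[r] = -0.689063, running G = -1.939063
t=2: π = [0.2930, 0.1426, 0.1699, 0.1426, 0.2520], E[r] = -0.8906, γ^t·E[r] = -0.721406, running G = -2.660469
t=3: π = [0.2969, 0.1428, 0.1743, 0.1428, 0.2432], E[r] = -0.8611, γ^t·E[r] = -0.627730, running G = -3.288199
t=4: π = [0.2957, 0.1429, 0.1732, 0.1429, 0.2453], E[r] = -0.8688, γ^t·E[r] = -0.570043, running G = -3.858242
t=5: π = [0.2960, 0.1429, 0.1735, 0.1429, 0.2448], E[r] = -0.8670, γ^t·E[r] = -0.511933, running G = -4.370175
t=6: π = [0.2959, 0.1429, 0.1735, 0.1429, 0.2449], E[r] = -0.8674, γ^t·E[r] = -0.460994, running G = -4.831168
t=7: π = [0.2959, 0.1429, 0.1735, 0.1429, 0.2449], E[r] = -0.8673, γ^t·E[r] = -0.414838, running G = -5.246006

G = -5.2460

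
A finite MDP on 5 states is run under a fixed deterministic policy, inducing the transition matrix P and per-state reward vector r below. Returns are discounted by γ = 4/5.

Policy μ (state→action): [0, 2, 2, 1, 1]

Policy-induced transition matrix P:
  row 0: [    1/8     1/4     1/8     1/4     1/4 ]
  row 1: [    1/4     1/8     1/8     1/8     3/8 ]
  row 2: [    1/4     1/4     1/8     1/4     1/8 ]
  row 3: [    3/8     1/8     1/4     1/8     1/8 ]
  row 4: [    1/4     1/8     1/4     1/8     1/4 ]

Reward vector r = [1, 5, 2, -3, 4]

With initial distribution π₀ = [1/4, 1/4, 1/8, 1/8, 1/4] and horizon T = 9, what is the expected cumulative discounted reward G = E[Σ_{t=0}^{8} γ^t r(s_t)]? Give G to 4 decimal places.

G = 8.6175

t=0: π = [0.2500, 0.2500, 0.1250, 0.1250, 0.2500], E[r] = 2.3750, γ^t·E[r] = 2.375000, running G = 2.375000
t=1: π = [0.2344, 0.1719, 0.1719, 0.1719, 0.2500], E[r] = 1.9219, γ^t·E[r] = 1.537500, running G = 3.912500
t=2: π = [0.2422, 0.1758, 0.1777, 0.1758, 0.2285], E[r] = 1.8633, γ^t·E[r] = 1.192500, running G = 5.105000
t=3: π = [0.2417, 0.1775, 0.1755, 0.1775, 0.2278], E[r] = 1.8589, γ^t·E[r] = 0.951750, running G = 6.056750
t=4: π = [0.2420, 0.1772, 0.1757, 0.1772, 0.2281], E[r] = 1.8598, γ^t·E[r] = 0.761788, running G = 6.818538
t=5: π = [0.2419, 0.1772, 0.1757, 0.1772, 0.2280], E[r] = 1.8598, γ^t·E[r] = 0.609413, running G = 7.427950
t=6: π = [0.2419, 0.1772, 0.1757, 0.1772, 0.2280], E[r] = 1.8598, γ^t·E[r] = 0.487532, running G = 7.915482
t=7: π = [0.2419, 0.1772, 0.1757, 0.1772, 0.2280], E[r] = 1.8598, γ^t·E[r] = 0.390025, running G = 8.305507
t=8: π = [0.2419, 0.1772, 0.1757, 0.1772, 0.2280], E[r] = 1.8598, γ^t·E[r] = 0.312020, running G = 8.617527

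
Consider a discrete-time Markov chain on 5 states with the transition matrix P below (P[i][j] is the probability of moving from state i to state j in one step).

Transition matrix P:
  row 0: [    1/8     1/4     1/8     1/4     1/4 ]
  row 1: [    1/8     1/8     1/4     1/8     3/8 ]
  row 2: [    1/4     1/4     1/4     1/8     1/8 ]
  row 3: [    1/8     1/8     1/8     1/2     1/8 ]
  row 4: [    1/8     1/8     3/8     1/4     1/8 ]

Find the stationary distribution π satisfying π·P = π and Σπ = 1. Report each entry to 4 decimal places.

Balance equations π_j = Σ_i π_i·P[i][j]:
  π_0 = 1/8·π_0 + 1/8·π_1 + 1/4·π_2 + 1/8·π_3 + 1/8·π_4
  π_1 = 1/4·π_0 + 1/8·π_1 + 1/4·π_2 + 1/8·π_3 + 1/8·π_4
  π_2 = 1/8·π_0 + 1/4·π_1 + 1/4·π_2 + 1/8·π_3 + 3/8·π_4
  π_3 = 1/4·π_0 + 1/8·π_1 + 1/8·π_2 + 1/2·π_3 + 1/4·π_4
  normalize: π_0 + π_1 + π_2 + π_3 + π_4 = 1
Solving the linear system gives exactly π = [132/865, 297/1730, 191/865, 927/3460, 647/3460].

π = [0.1526, 0.1717, 0.2208, 0.2679, 0.1870]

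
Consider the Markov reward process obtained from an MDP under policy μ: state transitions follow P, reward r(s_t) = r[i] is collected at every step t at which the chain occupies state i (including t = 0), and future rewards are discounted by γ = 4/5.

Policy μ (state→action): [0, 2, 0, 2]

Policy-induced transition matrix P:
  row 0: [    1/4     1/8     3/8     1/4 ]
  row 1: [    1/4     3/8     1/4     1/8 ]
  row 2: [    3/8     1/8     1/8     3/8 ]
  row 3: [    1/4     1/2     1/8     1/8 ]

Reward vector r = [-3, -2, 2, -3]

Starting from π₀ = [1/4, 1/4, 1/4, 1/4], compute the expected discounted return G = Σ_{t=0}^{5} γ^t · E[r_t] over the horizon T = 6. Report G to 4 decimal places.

t=0: π = [0.2500, 0.2500, 0.2500, 0.2500], E[r] = -1.5000, γ^t·E[r] = -1.500000, running G = -1.500000
t=1: π = [0.2813, 0.2813, 0.2188, 0.2188], E[r] = -1.6250, γ^t·E[r] = -1.300000, running G = -2.800000
t=2: π = [0.2773, 0.2773, 0.2305, 0.2148], E[r] = -1.5703, γ^t·E[r] = -1.005000, running G = -3.805000
t=3: π = [0.2788, 0.2749, 0.2290, 0.2173], E[r] = -1.5801, γ^t·E[r] = -0.809000, running G = -4.614000
t=4: π = [0.2786, 0.2752, 0.2291, 0.2171], E[r] = -1.5795, γ^t·E[r] = -0.646950, running G = -5.260950
t=5: π = [0.2786, 0.2752, 0.2291, 0.2171], E[r] = -1.5795, γ^t·E[r] = -0.517570, running G = -5.778520

G = -5.7785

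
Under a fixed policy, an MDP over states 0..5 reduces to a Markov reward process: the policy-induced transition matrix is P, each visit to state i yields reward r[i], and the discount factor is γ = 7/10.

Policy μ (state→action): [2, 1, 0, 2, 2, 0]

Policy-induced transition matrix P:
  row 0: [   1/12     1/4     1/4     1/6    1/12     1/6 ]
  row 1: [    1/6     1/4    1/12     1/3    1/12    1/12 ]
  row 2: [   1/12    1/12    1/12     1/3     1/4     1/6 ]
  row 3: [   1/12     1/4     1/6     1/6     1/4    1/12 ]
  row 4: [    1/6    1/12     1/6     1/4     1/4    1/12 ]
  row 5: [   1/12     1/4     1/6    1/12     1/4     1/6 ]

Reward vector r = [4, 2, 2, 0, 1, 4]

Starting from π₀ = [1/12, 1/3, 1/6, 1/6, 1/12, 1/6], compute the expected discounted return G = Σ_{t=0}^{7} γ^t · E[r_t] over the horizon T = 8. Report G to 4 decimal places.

t=0: π = [0.0833, 0.3333, 0.1667, 0.1667, 0.0833, 0.1667], E[r] = 2.0833, γ^t·E[r] = 2.083333, running G = 2.083333
t=1: π = [0.1181, 0.2083, 0.1319, 0.2431, 0.1806, 0.1181], E[r] = 1.8056, γ^t·E[r] = 1.263889, running G = 3.347222
t=2: π = [0.1157, 0.1979, 0.1481, 0.2286, 0.1956, 0.1140], E[r] = 1.8067, γ^t·E[r] = 0.885289, running G = 4.232512
t=3: π = [0.1161, 0.1927, 0.1475, 0.2311, 0.1977, 0.1148], E[r] = 1.8019, γ^t·E[r] = 0.618048, running G = 4.850560
t=4: π = [0.1159, 0.1925, 0.1480, 0.2303, 0.1985, 0.1149], E[r] = 1.8024, γ^t·E[r] = 0.432757, running G = 5.283317
t=5: π = [0.1159, 0.1922, 0.1480, 0.2304, 0.1986, 0.1149], E[r] = 1.8022, γ^t·E[r] = 0.302904, running G = 5.586221
t=6: π = [0.1159, 0.1922, 0.1480, 0.2303, 0.1986, 0.1149], E[r] = 1.8023, γ^t·E[r] = 0.212036, running G = 5.798257
t=7: π = [0.1159, 0.1922, 0.1480, 0.2303, 0.1986, 0.1149], E[r] = 1.8023, γ^t·E[r] = 0.148425, running G = 5.946682

G = 5.9467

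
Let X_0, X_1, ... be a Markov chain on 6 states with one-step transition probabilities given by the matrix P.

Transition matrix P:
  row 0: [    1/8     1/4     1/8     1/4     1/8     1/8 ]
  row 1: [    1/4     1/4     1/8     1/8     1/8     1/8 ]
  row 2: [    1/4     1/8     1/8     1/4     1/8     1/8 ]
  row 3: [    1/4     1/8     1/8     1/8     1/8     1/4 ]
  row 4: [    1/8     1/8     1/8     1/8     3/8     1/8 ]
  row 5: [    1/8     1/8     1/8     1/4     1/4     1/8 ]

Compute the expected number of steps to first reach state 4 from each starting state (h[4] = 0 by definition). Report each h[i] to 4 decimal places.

h = [6.9557, 6.9680, 6.9542, 6.8576, 0.0000, 6.0847]

First-step conditioning: h[4] = 0; for i ≠ 4, h[i] = 1 + Σ_k P[i][k]·h[k].
  h[0] = 1 + 1/8·h[0] + 1/4·h[1] + 1/8·h[2] + 1/4·h[3] + 1/8·h[5]
  h[1] = 1 + 1/4·h[0] + 1/4·h[1] + 1/8·h[2] + 1/8·h[3] + 1/8·h[5]
  h[2] = 1 + 1/4·h[0] + 1/8·h[1] + 1/8·h[2] + 1/4·h[3] + 1/8·h[5]
  h[3] = 1 + 1/4·h[0] + 1/8·h[1] + 1/8·h[2] + 1/8·h[3] + 1/4·h[5]
  h[5] = 1 + 1/8·h[0] + 1/8·h[1] + 1/8·h[2] + 1/4·h[3] + 1/8·h[5]
Solving the 5×5 linear system over states ≠ 4 gives exactly h = [12096/1739, 36352/5217, 36280/5217, 35776/5217, 0, 31744/5217] (h[4] = 0 is the target).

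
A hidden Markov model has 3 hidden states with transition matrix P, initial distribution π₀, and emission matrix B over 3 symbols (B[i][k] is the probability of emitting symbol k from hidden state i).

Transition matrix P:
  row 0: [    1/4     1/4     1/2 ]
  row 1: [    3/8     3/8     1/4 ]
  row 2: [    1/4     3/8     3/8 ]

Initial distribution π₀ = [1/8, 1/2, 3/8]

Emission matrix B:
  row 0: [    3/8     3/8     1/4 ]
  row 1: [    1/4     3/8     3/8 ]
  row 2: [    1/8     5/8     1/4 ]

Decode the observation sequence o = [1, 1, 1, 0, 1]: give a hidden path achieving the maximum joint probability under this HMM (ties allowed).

path = [2, 2, 2, 0, 2]

t=0: δ = [4.688e-02, 1.875e-01, 2.344e-01]  (obs o_0=1)
t=1: δ = [2.637e-02, 3.296e-02, 5.493e-02]  ψ = [1, 2, 2]  (obs o_1=1)
t=2: δ = [5.150e-03, 7.725e-03, 1.287e-02]  ψ = [2, 2, 2]  (obs o_2=1)
t=3: δ = [1.207e-03, 1.207e-03, 6.035e-04]  ψ = [2, 2, 2]  (obs o_3=0)
t=4: δ = [1.697e-04, 1.697e-04, 3.772e-04]  ψ = [1, 1, 0]  (obs o_4=1)
backtrack: best end state = 2; path = [2, 2, 2, 0, 2]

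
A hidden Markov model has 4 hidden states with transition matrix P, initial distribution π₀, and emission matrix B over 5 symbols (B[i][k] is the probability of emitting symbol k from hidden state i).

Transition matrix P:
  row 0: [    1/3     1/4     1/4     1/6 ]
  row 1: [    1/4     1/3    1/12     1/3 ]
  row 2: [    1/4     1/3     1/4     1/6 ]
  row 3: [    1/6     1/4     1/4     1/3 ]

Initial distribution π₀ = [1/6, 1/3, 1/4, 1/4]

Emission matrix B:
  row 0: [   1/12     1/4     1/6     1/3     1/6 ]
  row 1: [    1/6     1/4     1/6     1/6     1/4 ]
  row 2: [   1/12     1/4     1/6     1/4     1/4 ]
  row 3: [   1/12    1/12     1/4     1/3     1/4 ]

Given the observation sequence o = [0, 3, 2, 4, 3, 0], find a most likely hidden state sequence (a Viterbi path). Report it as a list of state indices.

path = [1, 3, 3, 3, 3, 1]

t=0: δ = [1.389e-02, 5.556e-02, 2.083e-02, 2.083e-02]  (obs o_0=0)
t=1: δ = [4.630e-03, 3.086e-03, 1.302e-03, 6.173e-03]  ψ = [1, 1, 2, 1]  (obs o_1=3)
t=2: δ = [2.572e-04, 2.572e-04, 2.572e-04, 5.144e-04]  ψ = [0, 3, 3, 3]  (obs o_2=2)
t=3: δ = [1.429e-05, 3.215e-05, 3.215e-05, 4.287e-05]  ψ = [0, 3, 3, 3]  (obs o_3=4)
t=4: δ = [2.679e-06, 1.786e-06, 2.679e-06, 4.763e-06]  ψ = [1, 1, 3, 3]  (obs o_4=3)
t=5: δ = [7.442e-08, 1.985e-07, 9.923e-08, 1.323e-07]  ψ = [0, 3, 3, 3]  (obs o_5=0)
backtrack: best end state = 1; path = [1, 3, 3, 3, 3, 1]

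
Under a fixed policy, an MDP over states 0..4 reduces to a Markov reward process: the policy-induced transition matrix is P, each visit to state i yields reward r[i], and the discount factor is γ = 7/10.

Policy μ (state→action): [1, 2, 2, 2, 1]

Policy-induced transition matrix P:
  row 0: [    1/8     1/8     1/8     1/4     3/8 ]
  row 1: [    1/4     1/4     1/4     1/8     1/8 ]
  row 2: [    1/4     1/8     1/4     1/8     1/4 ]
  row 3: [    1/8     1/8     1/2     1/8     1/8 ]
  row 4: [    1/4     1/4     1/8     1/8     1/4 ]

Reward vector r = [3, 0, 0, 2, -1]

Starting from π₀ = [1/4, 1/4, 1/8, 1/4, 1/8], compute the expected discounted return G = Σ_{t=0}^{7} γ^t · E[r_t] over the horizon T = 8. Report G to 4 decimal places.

t=0: π = [0.2500, 0.2500, 0.1250, 0.2500, 0.1250], E[r] = 1.1250, γ^t·E[r] = 1.125000, running G = 1.125000
t=1: π = [0.1875, 0.1719, 0.2656, 0.1563, 0.2188], E[r] = 0.6563, γ^t·E[r] = 0.459375, running G = 1.584375
t=2: π = [0.2070, 0.1738, 0.2383, 0.1484, 0.2324], E[r] = 0.6855, γ^t·E[r] = 0.335918, running G = 1.920293
t=3: π = [0.2056, 0.1758, 0.2322, 0.1509, 0.2356], E[r] = 0.6829, γ^t·E[r] = 0.234221, running G = 2.154514
t=4: π = [0.2054, 0.1764, 0.2326, 0.1507, 0.2349], E[r] = 0.6829, γ^t·E[r] = 0.163955, running G = 2.318469
t=5: π = [0.2055, 0.1764, 0.2326, 0.1507, 0.2348], E[r] = 0.6830, γ^t·E[r] = 0.114795, running G = 2.433264
t=6: π = [0.2055, 0.1764, 0.2326, 0.1507, 0.2348], E[r] = 0.6830, γ^t·E[r] = 0.080356, running G = 2.513620
t=7: π = [0.2055, 0.1764, 0.2326, 0.1507, 0.2348], E[r] = 0.6830, γ^t·E[r] = 0.056249, running G = 2.569868

G = 2.5699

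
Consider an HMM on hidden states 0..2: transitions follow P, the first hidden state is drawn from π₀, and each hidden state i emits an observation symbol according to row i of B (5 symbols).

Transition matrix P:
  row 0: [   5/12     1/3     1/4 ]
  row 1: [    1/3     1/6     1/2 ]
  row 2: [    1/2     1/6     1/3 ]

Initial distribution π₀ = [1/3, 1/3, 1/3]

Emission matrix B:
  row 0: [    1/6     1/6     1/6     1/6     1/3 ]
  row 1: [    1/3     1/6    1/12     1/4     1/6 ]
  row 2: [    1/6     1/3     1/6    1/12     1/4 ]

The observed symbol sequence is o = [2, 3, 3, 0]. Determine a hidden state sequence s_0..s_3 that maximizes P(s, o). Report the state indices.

path = [2, 0, 0, 1]

t=0: δ = [5.556e-02, 2.778e-02, 5.556e-02]  (obs o_0=2)
t=1: δ = [4.630e-03, 4.630e-03, 1.543e-03]  ψ = [2, 0, 2]  (obs o_1=3)
t=2: δ = [3.215e-04, 3.858e-04, 1.929e-04]  ψ = [0, 0, 1]  (obs o_2=3)
t=3: δ = [2.233e-05, 3.572e-05, 3.215e-05]  ψ = [0, 0, 1]  (obs o_3=0)
backtrack: best end state = 1; path = [2, 0, 0, 1]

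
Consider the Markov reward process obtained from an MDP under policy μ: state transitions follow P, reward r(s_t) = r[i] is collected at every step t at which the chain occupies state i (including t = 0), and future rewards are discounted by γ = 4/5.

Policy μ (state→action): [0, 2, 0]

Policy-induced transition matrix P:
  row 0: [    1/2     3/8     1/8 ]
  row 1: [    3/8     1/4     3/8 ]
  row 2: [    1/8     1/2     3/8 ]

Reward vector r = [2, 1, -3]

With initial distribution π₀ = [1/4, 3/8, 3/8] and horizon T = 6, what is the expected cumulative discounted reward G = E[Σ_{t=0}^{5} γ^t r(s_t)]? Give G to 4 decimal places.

t=0: π = [0.2500, 0.3750, 0.3750], E[r] = -0.2500, γ^t·E[r] = -0.250000, running G = -0.250000
t=1: π = [0.3125, 0.3750, 0.3125], E[r] = 0.0625, γ^t·E[r] = 0.050000, running G = -0.200000
t=2: π = [0.3359, 0.3672, 0.2969], E[r] = 0.1484, γ^t·E[r] = 0.095000, running G = -0.105000
t=3: π = [0.3428, 0.3662, 0.2910], E[r] = 0.1787, γ^t·E[r] = 0.091500, running G = -0.013500
t=4: π = [0.3451, 0.3656, 0.2893], E[r] = 0.1879, γ^t·E[r] = 0.076950, running G = 0.063450
t=5: π = [0.3458, 0.3655, 0.2887], E[r] = 0.1909, γ^t·E[r] = 0.062555, running G = 0.126005

G = 0.1260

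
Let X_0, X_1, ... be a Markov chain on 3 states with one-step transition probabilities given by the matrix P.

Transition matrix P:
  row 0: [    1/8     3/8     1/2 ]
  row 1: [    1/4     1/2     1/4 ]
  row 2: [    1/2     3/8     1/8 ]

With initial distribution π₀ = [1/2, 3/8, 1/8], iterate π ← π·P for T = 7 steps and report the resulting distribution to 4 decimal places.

π = [0.2855, 0.4286, 0.2859]

t=0: π = [0.5000, 0.3750, 0.1250]
t=1: π = [0.2188, 0.4219, 0.3594]
t=2: π = [0.3125, 0.4277, 0.2598]
t=3: π = [0.2759, 0.4285, 0.2957]
t=4: π = [0.2894, 0.4286, 0.2820]
t=5: π = [0.2843, 0.4286, 0.2871]
t=6: π = [0.2862, 0.4286, 0.2852]
t=7: π = [0.2855, 0.4286, 0.2859]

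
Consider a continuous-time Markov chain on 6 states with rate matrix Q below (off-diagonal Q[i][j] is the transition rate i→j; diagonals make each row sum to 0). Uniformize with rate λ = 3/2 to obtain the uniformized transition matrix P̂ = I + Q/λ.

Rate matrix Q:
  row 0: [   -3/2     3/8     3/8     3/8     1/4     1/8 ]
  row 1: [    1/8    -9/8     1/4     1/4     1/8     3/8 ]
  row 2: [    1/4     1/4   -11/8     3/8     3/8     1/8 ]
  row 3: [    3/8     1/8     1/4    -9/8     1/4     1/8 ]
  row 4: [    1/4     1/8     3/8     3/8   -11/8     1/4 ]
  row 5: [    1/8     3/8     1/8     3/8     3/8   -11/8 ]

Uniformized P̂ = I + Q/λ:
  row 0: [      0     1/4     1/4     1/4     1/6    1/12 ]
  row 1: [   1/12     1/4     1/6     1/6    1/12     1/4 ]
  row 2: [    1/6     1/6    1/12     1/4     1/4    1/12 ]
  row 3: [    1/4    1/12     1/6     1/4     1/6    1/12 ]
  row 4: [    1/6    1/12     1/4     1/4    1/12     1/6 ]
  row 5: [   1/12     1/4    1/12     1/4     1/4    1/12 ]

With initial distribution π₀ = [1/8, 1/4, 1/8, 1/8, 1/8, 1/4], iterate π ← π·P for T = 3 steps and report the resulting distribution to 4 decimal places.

t=0: π = [0.1250, 0.2500, 0.1250, 0.1250, 0.1250, 0.2500]
t=1: π = [0.1146, 0.1979, 0.1563, 0.2292, 0.1667, 0.1354]
t=2: π = [0.1389, 0.1710, 0.1658, 0.2335, 0.1606, 0.1302]
t=3: π = [0.1379, 0.1705, 0.1670, 0.2357, 0.1637, 0.1252]

π = [0.1379, 0.1705, 0.1670, 0.2357, 0.1637, 0.1252]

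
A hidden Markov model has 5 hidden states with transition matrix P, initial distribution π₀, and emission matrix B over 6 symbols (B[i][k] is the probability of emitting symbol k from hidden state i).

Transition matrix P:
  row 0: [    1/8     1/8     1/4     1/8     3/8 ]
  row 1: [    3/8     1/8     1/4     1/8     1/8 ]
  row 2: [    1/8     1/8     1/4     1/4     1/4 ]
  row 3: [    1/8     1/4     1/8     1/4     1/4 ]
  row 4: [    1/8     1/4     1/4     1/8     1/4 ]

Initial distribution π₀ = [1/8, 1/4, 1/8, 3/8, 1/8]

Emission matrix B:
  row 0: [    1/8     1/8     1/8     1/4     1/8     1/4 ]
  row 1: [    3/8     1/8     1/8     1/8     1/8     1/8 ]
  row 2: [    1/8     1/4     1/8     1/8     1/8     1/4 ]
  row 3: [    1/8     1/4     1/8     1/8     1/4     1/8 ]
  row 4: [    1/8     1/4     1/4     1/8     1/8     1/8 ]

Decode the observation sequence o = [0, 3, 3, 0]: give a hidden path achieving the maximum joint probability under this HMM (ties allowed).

t=0: δ = [1.562e-02, 9.375e-02, 1.562e-02, 4.688e-02, 1.562e-02]  (obs o_0=0)
t=1: δ = [8.789e-03, 1.465e-03, 2.930e-03, 1.465e-03, 1.465e-03]  ψ = [1, 1, 1, 1, 1]  (obs o_1=3)
t=2: δ = [2.747e-04, 1.373e-04, 2.747e-04, 1.373e-04, 4.120e-04]  ψ = [0, 0, 0, 0, 0]  (obs o_2=3)
t=3: δ = [6.437e-06, 3.862e-05, 1.287e-05, 8.583e-06, 1.287e-05]  ψ = [1, 4, 4, 2, 0]  (obs o_3=0)
backtrack: best end state = 1; path = [1, 0, 4, 1]

path = [1, 0, 4, 1]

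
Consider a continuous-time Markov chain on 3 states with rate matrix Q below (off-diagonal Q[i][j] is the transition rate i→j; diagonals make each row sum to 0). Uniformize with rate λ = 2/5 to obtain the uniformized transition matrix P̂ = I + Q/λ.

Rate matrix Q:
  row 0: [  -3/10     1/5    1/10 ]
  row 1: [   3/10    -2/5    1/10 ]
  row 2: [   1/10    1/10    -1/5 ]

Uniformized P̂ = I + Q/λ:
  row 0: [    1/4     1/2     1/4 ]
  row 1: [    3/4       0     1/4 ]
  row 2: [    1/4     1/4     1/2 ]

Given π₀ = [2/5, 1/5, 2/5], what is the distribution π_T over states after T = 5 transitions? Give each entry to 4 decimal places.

π = [0.3871, 0.2795, 0.3334]

t=0: π = [0.4000, 0.2000, 0.4000]
t=1: π = [0.3500, 0.3000, 0.3500]
t=2: π = [0.4000, 0.2625, 0.3375]
t=3: π = [0.3813, 0.2844, 0.3344]
t=4: π = [0.3922, 0.2742, 0.3336]
t=5: π = [0.3871, 0.2795, 0.3334]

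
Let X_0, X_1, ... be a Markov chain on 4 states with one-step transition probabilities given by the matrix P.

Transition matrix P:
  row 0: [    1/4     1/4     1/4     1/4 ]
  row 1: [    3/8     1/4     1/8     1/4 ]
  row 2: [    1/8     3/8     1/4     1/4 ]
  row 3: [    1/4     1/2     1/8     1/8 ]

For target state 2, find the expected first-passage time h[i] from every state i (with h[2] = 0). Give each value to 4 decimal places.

First-step conditioning: h[2] = 0; for i ≠ 2, h[i] = 1 + Σ_k P[i][k]·h[k].
  h[0] = 1 + 1/4·h[0] + 1/4·h[1] + 1/4·h[3]
  h[1] = 1 + 3/8·h[0] + 1/4·h[1] + 1/4·h[3]
  h[3] = 1 + 1/4·h[0] + 1/2·h[1] + 1/8·h[3]
Solving the 3×3 linear system over states ≠ 2 gives exactly h = [288/53, 324/53, 0, 328/53] (h[2] = 0 is the target).

h = [5.4340, 6.1132, 0.0000, 6.1887]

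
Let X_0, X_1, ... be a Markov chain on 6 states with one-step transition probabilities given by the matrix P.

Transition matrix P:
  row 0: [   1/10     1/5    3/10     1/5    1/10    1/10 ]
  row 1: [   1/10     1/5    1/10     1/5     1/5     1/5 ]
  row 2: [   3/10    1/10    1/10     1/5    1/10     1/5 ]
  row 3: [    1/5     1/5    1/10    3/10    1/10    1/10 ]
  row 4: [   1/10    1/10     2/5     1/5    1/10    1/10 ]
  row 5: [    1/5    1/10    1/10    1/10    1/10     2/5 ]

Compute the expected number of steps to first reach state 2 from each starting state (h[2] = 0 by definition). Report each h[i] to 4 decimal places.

First-step conditioning: h[2] = 0; for i ≠ 2, h[i] = 1 + Σ_k P[i][k]·h[k].
  h[0] = 1 + 1/10·h[0] + 1/5·h[1] + 1/5·h[3] + 1/10·h[4] + 1/10·h[5]
  h[1] = 1 + 1/10·h[0] + 1/5·h[1] + 1/5·h[3] + 1/5·h[4] + 1/5·h[5]
  h[3] = 1 + 1/5·h[0] + 1/5·h[1] + 3/10·h[3] + 1/10·h[4] + 1/10·h[5]
  h[4] = 1 + 1/10·h[0] + 1/10·h[1] + 1/5·h[3] + 1/10·h[4] + 1/10·h[5]
  h[5] = 1 + 1/5·h[0] + 1/10·h[1] + 1/10·h[3] + 1/10·h[4] + 2/5·h[5]
Solving the 5×5 linear system over states ≠ 2 gives exactly h = [7170/1457, 78100/13113, 0, 26290/4371, 56720/13113, 78980/13113] (h[2] = 0 is the target).

h = [4.9211, 5.9559, 0.0000, 6.0146, 4.3255, 6.0230]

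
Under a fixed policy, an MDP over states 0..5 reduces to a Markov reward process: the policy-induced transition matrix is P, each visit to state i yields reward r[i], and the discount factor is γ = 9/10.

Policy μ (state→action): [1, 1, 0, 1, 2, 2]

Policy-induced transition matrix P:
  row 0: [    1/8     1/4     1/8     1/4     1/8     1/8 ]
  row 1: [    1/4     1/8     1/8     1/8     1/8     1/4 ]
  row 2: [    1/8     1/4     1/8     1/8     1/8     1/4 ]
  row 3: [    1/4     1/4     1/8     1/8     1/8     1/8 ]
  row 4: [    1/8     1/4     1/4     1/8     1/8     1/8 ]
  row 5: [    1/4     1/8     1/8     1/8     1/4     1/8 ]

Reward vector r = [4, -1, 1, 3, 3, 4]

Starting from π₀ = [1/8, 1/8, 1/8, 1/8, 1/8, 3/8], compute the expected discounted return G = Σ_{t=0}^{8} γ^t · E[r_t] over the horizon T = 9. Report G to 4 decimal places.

t=0: π = [0.1250, 0.1250, 0.1250, 0.1250, 0.1250, 0.3750], E[r] = 2.7500, γ^t·E[r] = 2.750000, running G = 2.750000
t=1: π = [0.2031, 0.1875, 0.1406, 0.1406, 0.1719, 0.1563], E[r] = 2.3281, γ^t·E[r] = 2.095313, running G = 4.845313
t=2: π = [0.1855, 0.2070, 0.1465, 0.1504, 0.1445, 0.1660], E[r] = 2.2305, γ^t·E[r] = 1.806680, running G = 6.651992
t=3: π = [0.1904, 0.2034, 0.1431, 0.1482, 0.1458, 0.1692], E[r] = 2.2600, γ^t·E[r] = 1.647547, running G = 8.299539
t=4: π = [0.1901, 0.2034, 0.1432, 0.1488, 0.1461, 0.1683], E[r] = 2.2582, γ^t·E[r] = 1.481631, running G = 9.781170
t=5: π = [0.1901, 0.2035, 0.1433, 0.1488, 0.1460, 0.1683], E[r] = 2.2577, γ^t·E[r] = 1.333166, running G = 11.114337
t=6: π = [0.1901, 0.2035, 0.1433, 0.1488, 0.1460, 0.1684], E[r] = 2.2579, γ^t·E[r] = 1.199915, running G = 12.314251
t=7: π = [0.1901, 0.2035, 0.1433, 0.1488, 0.1460, 0.1683], E[r] = 2.2578, γ^t·E[r] = 1.079922, running G = 13.394173
t=8: π = [0.1901, 0.2035, 0.1433, 0.1488, 0.1460, 0.1683], E[r] = 2.2578, γ^t·E[r] = 0.971928, running G = 14.366101

G = 14.3661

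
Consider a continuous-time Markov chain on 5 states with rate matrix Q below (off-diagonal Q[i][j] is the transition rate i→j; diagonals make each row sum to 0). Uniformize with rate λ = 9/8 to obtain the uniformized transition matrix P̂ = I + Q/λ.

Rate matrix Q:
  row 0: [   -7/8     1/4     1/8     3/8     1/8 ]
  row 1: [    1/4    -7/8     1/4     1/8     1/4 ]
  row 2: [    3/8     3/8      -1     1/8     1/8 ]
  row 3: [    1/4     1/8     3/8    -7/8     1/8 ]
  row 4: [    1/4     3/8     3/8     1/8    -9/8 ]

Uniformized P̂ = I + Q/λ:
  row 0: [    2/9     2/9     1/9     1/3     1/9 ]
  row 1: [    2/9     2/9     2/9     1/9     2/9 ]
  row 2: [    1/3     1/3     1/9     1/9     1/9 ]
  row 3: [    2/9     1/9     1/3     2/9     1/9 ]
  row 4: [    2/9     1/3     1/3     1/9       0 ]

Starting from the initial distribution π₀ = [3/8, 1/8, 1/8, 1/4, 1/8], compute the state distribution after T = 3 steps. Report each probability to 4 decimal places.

π = [0.2455, 0.2383, 0.2063, 0.1866, 0.1233]

t=0: π = [0.3750, 0.1250, 0.1250, 0.2500, 0.1250]
t=1: π = [0.2361, 0.2222, 0.2083, 0.2222, 0.1111]
t=2: π = [0.2454, 0.2330, 0.2099, 0.1883, 0.1235]
t=3: π = [0.2455, 0.2383, 0.2063, 0.1866, 0.1233]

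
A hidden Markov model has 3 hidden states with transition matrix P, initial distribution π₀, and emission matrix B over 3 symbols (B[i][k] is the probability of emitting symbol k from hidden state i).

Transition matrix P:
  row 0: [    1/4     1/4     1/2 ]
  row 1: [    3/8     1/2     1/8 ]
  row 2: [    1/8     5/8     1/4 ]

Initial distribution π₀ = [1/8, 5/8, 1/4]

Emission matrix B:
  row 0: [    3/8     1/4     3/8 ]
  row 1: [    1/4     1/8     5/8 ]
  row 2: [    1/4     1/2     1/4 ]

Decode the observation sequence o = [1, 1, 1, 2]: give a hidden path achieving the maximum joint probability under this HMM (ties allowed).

t=0: δ = [3.125e-02, 7.812e-02, 1.250e-01]  (obs o_0=1)
t=1: δ = [7.324e-03, 9.766e-03, 1.562e-02]  ψ = [1, 2, 2]  (obs o_1=1)
t=2: δ = [9.155e-04, 1.221e-03, 1.953e-03]  ψ = [1, 2, 2]  (obs o_2=1)
t=3: δ = [1.717e-04, 7.629e-04, 1.221e-04]  ψ = [1, 2, 2]  (obs o_3=2)
backtrack: best end state = 1; path = [2, 2, 2, 1]

path = [2, 2, 2, 1]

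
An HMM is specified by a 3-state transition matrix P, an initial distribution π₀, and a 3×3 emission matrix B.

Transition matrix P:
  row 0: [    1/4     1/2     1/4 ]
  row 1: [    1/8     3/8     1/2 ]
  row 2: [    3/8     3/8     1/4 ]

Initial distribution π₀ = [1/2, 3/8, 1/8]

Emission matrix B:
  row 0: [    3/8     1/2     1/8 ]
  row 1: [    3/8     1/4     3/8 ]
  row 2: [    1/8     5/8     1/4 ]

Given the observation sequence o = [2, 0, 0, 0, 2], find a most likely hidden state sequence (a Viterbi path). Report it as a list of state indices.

t=0: δ = [6.250e-02, 1.406e-01, 3.125e-02]  (obs o_0=2)
t=1: δ = [6.592e-03, 1.978e-02, 8.789e-03]  ψ = [1, 1, 1]  (obs o_1=0)
t=2: δ = [1.236e-03, 2.781e-03, 1.236e-03]  ψ = [2, 1, 1]  (obs o_2=0)
t=3: δ = [1.738e-04, 3.911e-04, 1.738e-04]  ψ = [2, 1, 1]  (obs o_3=0)
t=4: δ = [8.147e-06, 5.499e-05, 4.888e-05]  ψ = [2, 1, 1]  (obs o_4=2)
backtrack: best end state = 1; path = [1, 1, 1, 1, 1]

path = [1, 1, 1, 1, 1]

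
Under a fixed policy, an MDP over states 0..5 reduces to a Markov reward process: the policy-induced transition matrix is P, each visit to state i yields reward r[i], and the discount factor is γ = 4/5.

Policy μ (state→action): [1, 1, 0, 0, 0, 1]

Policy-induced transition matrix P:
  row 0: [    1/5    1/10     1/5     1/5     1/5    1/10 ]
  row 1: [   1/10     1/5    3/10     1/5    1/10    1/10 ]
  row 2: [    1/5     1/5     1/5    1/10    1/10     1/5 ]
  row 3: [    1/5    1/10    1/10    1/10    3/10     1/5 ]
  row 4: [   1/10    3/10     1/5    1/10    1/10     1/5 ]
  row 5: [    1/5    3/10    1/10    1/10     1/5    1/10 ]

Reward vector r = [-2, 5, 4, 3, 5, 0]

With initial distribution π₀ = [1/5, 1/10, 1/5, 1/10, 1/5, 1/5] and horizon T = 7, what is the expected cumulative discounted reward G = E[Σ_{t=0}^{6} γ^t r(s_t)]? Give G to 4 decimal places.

G = 9.9902

t=0: π = [0.2000, 0.1000, 0.2000, 0.1000, 0.2000, 0.2000], E[r] = 2.2000, γ^t·E[r] = 2.200000, running G = 2.200000
t=1: π = [0.1700, 0.2100, 0.1800, 0.1300, 0.1600, 0.1500], E[r] = 2.6200, γ^t·E[r] = 2.096000, running G = 4.296000
t=2: π = [0.1630, 0.2010, 0.1930, 0.1380, 0.1580, 0.1470], E[r] = 2.6550, γ^t·E[r] = 1.699200, running G = 5.995200
t=3: π = [0.1641, 0.2004, 0.1916, 0.1364, 0.1586, 0.1489], E[r] = 2.6424, γ^t·E[r] = 1.352909, running G = 7.348109
t=4: π = [0.1641, 0.2007, 0.1915, 0.1365, 0.1586, 0.1487], E[r] = 2.6436, γ^t·E[r] = 1.082814, running G = 8.430923
t=5: π = [0.1641, 0.2007, 0.1916, 0.1365, 0.1586, 0.1487], E[r] = 2.6437, γ^t·E[r] = 0.866290, running G = 9.297213
t=6: π = [0.1641, 0.2007, 0.1916, 0.1365, 0.1586, 0.1487], E[r] = 2.6437, γ^t·E[r] = 0.693020, running G = 9.990233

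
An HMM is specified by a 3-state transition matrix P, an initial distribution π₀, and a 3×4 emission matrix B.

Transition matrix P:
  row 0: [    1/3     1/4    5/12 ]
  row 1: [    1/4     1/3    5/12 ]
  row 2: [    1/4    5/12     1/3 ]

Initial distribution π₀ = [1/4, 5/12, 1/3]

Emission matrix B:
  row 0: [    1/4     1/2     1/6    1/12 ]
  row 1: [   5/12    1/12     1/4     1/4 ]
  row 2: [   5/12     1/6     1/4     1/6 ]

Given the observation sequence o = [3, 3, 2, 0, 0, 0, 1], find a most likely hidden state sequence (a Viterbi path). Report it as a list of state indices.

t=0: δ = [2.083e-02, 1.042e-01, 5.556e-02]  (obs o_0=3)
t=1: δ = [2.170e-03, 8.681e-03, 7.234e-03]  ψ = [1, 1, 1]  (obs o_1=3)
t=2: δ = [3.617e-04, 7.535e-04, 9.042e-04]  ψ = [1, 2, 1]  (obs o_2=2)
t=3: δ = [5.651e-05, 1.570e-04, 1.308e-04]  ψ = [2, 2, 1]  (obs o_3=0)
t=4: δ = [9.811e-06, 2.271e-05, 2.725e-05]  ψ = [1, 2, 1]  (obs o_4=0)
t=5: δ = [1.703e-06, 4.732e-06, 3.943e-06]  ψ = [2, 2, 1]  (obs o_5=0)
t=6: δ = [5.915e-07, 1.369e-07, 3.286e-07]  ψ = [1, 2, 1]  (obs o_6=1)
backtrack: best end state = 0; path = [1, 1, 2, 1, 2, 1, 0]

path = [1, 1, 2, 1, 2, 1, 0]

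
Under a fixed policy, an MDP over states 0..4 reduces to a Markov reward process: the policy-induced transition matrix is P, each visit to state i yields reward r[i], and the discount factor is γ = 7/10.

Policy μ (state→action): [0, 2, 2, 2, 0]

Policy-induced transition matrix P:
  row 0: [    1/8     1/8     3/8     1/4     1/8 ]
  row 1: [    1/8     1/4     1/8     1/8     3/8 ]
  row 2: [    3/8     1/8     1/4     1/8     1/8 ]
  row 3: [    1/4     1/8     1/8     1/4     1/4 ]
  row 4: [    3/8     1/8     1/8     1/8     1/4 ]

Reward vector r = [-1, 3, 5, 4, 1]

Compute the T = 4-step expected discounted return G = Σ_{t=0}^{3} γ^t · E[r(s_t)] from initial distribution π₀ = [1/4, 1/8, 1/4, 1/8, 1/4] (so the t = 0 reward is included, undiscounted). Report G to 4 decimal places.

t=0: π = [0.2500, 0.1250, 0.2500, 0.1250, 0.2500], E[r] = 2.1250, γ^t·E[r] = 2.125000, running G = 2.125000
t=1: π = [0.2656, 0.1406, 0.2188, 0.1719, 0.2031], E[r] = 2.1406, γ^t·E[r] = 1.498438, running G = 3.623438
t=2: π = [0.2520, 0.1426, 0.2188, 0.1797, 0.2070], E[r] = 2.1953, γ^t·E[r] = 1.075703, running G = 4.699141
t=3: π = [0.2539, 0.1428, 0.2153, 0.1790, 0.2090], E[r] = 2.1760, γ^t·E[r] = 0.746377, running G = 5.445517

G = 5.4455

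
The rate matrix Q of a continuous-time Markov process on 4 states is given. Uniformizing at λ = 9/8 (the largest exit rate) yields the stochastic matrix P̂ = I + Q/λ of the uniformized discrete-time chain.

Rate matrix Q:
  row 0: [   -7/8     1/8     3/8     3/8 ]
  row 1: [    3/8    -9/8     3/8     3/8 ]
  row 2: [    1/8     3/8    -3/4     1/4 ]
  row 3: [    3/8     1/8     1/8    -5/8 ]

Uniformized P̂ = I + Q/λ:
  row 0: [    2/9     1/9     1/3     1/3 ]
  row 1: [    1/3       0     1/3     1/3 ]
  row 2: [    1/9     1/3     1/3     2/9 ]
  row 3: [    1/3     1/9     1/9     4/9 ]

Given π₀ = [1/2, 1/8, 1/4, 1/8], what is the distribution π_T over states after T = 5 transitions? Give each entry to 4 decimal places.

π = [0.2485, 0.1515, 0.2572, 0.3428]

t=0: π = [0.5000, 0.1250, 0.2500, 0.1250]
t=1: π = [0.2222, 0.1528, 0.3056, 0.3194]
t=2: π = [0.2407, 0.1620, 0.2623, 0.3349]
t=3: π = [0.2483, 0.1514, 0.2589, 0.3414]
t=4: π = [0.2482, 0.1518, 0.2575, 0.3425]
t=5: π = [0.2485, 0.1515, 0.2572, 0.3428]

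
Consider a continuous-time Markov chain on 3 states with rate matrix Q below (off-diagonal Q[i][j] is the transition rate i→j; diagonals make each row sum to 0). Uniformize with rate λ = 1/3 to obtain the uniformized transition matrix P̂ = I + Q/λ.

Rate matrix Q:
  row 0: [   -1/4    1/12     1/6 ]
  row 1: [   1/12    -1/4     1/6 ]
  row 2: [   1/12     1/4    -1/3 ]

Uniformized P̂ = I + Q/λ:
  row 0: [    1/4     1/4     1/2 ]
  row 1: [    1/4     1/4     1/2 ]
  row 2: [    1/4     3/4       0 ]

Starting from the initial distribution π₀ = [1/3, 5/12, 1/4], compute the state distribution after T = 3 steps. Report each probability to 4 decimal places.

π = [0.2500, 0.4063, 0.3438]

t=0: π = [0.3333, 0.4167, 0.2500]
t=1: π = [0.2500, 0.3750, 0.3750]
t=2: π = [0.2500, 0.4375, 0.3125]
t=3: π = [0.2500, 0.4063, 0.3438]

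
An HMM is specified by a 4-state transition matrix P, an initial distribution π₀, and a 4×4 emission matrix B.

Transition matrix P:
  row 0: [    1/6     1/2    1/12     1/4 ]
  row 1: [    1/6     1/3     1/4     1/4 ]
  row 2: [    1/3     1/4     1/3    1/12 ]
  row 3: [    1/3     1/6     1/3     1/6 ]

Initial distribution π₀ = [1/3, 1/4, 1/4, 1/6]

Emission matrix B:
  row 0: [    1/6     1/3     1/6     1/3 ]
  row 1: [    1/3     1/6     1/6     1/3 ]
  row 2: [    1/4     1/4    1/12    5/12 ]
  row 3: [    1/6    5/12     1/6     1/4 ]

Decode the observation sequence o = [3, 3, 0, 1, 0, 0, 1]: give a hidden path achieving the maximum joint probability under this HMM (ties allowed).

t=0: δ = [1.111e-01, 8.333e-02, 1.042e-01, 4.167e-02]  (obs o_0=3)
t=1: δ = [1.157e-02, 1.852e-02, 1.447e-02, 6.944e-03]  ψ = [2, 0, 2, 0]  (obs o_1=3)
t=2: δ = [8.038e-04, 2.058e-03, 1.206e-03, 7.716e-04]  ψ = [2, 1, 2, 1]  (obs o_2=0)
t=3: δ = [1.340e-04, 1.143e-04, 1.286e-04, 2.143e-04]  ψ = [2, 1, 1, 1]  (obs o_3=1)
t=4: δ = [1.191e-05, 2.233e-05, 1.786e-05, 5.954e-06]  ψ = [3, 0, 3, 3]  (obs o_4=0)
t=5: δ = [9.923e-07, 2.481e-06, 1.488e-06, 9.303e-07]  ψ = [2, 1, 2, 1]  (obs o_5=0)
t=6: δ = [1.654e-07, 1.378e-07, 1.550e-07, 2.584e-07]  ψ = [2, 1, 1, 1]  (obs o_6=1)
backtrack: best end state = 3; path = [2, 2, 2, 0, 1, 1, 3]

path = [2, 2, 2, 0, 1, 1, 3]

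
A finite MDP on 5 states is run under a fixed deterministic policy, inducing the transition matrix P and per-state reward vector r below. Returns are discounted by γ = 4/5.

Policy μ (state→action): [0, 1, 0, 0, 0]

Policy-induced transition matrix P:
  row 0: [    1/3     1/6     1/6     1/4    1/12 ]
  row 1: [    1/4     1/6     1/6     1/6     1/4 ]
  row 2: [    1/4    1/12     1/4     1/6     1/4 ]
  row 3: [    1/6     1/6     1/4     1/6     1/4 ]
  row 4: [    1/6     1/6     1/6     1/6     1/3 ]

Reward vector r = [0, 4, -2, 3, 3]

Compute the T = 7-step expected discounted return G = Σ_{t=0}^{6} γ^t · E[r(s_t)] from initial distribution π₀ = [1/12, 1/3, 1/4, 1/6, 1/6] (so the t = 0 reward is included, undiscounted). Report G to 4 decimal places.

t=0: π = [0.0833, 0.3333, 0.2500, 0.1667, 0.1667], E[r] = 1.8333, γ^t·E[r] = 1.833333, running G = 1.833333
t=1: π = [0.2292, 0.1458, 0.2014, 0.1736, 0.2500], E[r] = 1.4514, γ^t·E[r] = 1.161111, running G = 2.994444
t=2: π = [0.2338, 0.1499, 0.1979, 0.1858, 0.2326], E[r] = 1.4589, γ^t·E[r] = 0.933704, running G = 3.928148
t=3: π = [0.2346, 0.1502, 0.1986, 0.1861, 0.2304], E[r] = 1.4531, γ^t·E[r] = 0.744000, running G = 4.672148
t=4: π = [0.2348, 0.1501, 0.1987, 0.1862, 0.2301], E[r] = 1.4519, γ^t·E[r] = 0.594714, running G = 5.266863
t=5: π = [0.2349, 0.1501, 0.1987, 0.1862, 0.2300], E[r] = 1.4517, γ^t·E[r] = 0.475708, running G = 5.742571
t=6: π = [0.2349, 0.1501, 0.1987, 0.1862, 0.2300], E[r] = 1.4517, γ^t·E[r] = 0.380557, running G = 6.123128

G = 6.1231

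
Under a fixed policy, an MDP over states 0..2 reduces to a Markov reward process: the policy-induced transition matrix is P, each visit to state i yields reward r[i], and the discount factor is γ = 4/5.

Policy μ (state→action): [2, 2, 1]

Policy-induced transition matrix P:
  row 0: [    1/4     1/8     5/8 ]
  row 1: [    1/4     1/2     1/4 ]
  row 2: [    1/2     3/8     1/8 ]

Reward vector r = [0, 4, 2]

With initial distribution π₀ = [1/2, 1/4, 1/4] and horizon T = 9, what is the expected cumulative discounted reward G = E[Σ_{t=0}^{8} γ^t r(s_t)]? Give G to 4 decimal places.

t=0: π = [0.5000, 0.2500, 0.2500], E[r] = 1.5000, γ^t·E[r] = 1.500000, running G = 1.500000
t=1: π = [0.3125, 0.2813, 0.4063], E[r] = 1.9375, γ^t·E[r] = 1.550000, running G = 3.050000
t=2: π = [0.3516, 0.3320, 0.3164], E[r] = 1.9609, γ^t·E[r] = 1.255000, running G = 4.305000
t=3: π = [0.3291, 0.3286, 0.3423], E[r] = 1.9990, γ^t·E[r] = 1.023500, running G = 5.328500
t=4: π = [0.3356, 0.3338, 0.3306], E[r] = 1.9965, γ^t·E[r] = 0.817750, running G = 6.146250
t=5: π = [0.3327, 0.3328, 0.3345], E[r] = 2.0004, γ^t·E[r] = 0.655475, running G = 6.801725
t=6: π = [0.3336, 0.3334, 0.3329], E[r] = 1.9996, γ^t·E[r] = 0.524190, running G = 7.325915
t=7: π = [0.3332, 0.3333, 0.3335], E[r] = 2.0001, γ^t·E[r] = 0.419447, running G = 7.745362
t=8: π = [0.3334, 0.3334, 0.3333], E[r] = 2.0000, γ^t·E[r] = 0.335537, running G = 8.080898

G = 8.0809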